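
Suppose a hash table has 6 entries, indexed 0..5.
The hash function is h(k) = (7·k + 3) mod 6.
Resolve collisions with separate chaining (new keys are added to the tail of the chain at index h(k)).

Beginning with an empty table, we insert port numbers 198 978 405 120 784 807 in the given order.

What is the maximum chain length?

3

198 -> bucket 3
978 -> bucket 3 (collision)
405 -> bucket 0
120 -> bucket 3 (collision)
784 -> bucket 1
807 -> bucket 0 (collision)
Final buckets:
0: 405 -> 807
1: 784
2: _
3: 198 -> 978 -> 120
4: _
5: _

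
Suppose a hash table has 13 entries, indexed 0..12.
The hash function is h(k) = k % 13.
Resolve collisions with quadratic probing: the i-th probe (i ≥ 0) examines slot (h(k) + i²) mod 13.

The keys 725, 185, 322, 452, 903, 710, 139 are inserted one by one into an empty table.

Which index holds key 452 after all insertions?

Insert 725: h=10, slot 10 empty => index 10.
Insert 185: h=3, slot 3 empty => index 3.
Insert 322: h=10, slot 10 occupied => index 11.
Insert 452: h=10, slots 10,11 occupied => index 1.
Insert 903: h=6, slot 6 empty => index 6.
Insert 710: h=8, slot 8 empty => index 8.
Insert 139: h=9, slot 9 empty => index 9.
Table: [—, 452, —, 185, —, —, 903, —, 710, 139, 725, 322, —]

1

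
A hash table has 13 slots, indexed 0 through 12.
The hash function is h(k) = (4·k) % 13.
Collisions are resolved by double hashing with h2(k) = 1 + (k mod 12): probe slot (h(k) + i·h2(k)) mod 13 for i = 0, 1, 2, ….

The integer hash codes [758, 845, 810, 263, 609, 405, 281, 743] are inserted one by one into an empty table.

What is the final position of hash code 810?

Insert 758: h=3, slot 3 empty -> index 3.
Insert 845: h=0, slot 0 empty -> index 0.
Insert 810: h=3, h2=7, slot 3 occupied -> index 10.
Insert 263: h=12, slot 12 empty -> index 12.
Insert 609: h=5, slot 5 empty -> index 5.
Insert 405: h=8, slot 8 empty -> index 8.
Insert 281: h=6, slot 6 empty -> index 6.
Insert 743: h=8, h2=12, slot 8 occupied -> index 7.
Table: [845, —, —, 758, —, 609, 281, 743, 405, —, 810, —, 263]

10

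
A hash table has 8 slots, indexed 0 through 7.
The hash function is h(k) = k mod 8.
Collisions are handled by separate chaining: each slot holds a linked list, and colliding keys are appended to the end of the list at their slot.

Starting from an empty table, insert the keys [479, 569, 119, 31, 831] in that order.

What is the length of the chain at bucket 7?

Insert 479: h=7, bucket 7 empty → new chain.
Insert 569: h=1, bucket 1 empty → new chain.
Insert 119: h=7, bucket 7 nonempty → append to chain.
Insert 31: h=7, bucket 7 nonempty → append to chain.
Insert 831: h=7, bucket 7 nonempty → append to chain.
Final buckets:
0: .
1: 569
2: .
3: .
4: .
5: .
6: .
7: 479 -> 119 -> 31 -> 831

4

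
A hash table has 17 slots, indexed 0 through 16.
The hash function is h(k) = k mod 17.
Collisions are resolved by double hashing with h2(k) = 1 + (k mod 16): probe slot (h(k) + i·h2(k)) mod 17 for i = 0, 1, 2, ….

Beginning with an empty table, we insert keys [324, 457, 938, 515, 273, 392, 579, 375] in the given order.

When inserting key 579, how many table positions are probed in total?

3

324: h=1 → slot 1
457: h=15 → slot 15
938: h=3 → slot 3
515: h=5 → slot 5
273: h=1, h2=2, probe 1,3,5,7 → slot 7
392: h=1, h2=9, probe 1,10 → slot 10
579: h=1, h2=4, probe 1,5,9 → slot 9
375: h=1, h2=8, probe 1,9,0 → slot 0
Table: [375, 324, ∅, 938, ∅, 515, ∅, 273, ∅, 579, 392, ∅, ∅, ∅, ∅, 457, ∅]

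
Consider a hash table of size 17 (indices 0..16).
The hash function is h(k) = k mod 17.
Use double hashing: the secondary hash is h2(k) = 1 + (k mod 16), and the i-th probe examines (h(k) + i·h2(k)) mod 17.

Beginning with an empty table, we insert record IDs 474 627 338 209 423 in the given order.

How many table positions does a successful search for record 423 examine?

2

474: h=15 → slot 15
627: h=15, h2=4, probe 15,2 → slot 2
338: h=15, h2=3, probe 15,1 → slot 1
209: h=5 → slot 5
423: h=15, h2=8, probe 15,6 → slot 6
Table: [-, 338, 627, -, -, 209, 423, -, -, -, -, -, -, -, -, 474, -]
Lookup 423: h=15, h2=8, probe 15,6 → found at 6.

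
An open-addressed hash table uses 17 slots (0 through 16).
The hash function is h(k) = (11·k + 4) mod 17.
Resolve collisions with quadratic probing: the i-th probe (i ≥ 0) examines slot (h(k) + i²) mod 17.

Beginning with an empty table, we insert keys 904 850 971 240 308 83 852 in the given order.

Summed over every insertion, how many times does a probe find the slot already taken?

6

904 hashes to 3; slot 3 is free -> place at 3.
850 hashes to 4; slot 4 is free -> place at 4.
971 hashes to 9; slot 9 is free -> place at 9.
240 hashes to 9; 9 taken -> place at 10.
308 hashes to 9; 9,10 taken -> place at 13.
83 hashes to 16; slot 16 is free -> place at 16.
852 hashes to 9; 9,10,13 taken -> place at 1.
Table: [_, 852, _, 904, 850, _, _, _, _, 971, 240, _, _, 308, _, _, 83]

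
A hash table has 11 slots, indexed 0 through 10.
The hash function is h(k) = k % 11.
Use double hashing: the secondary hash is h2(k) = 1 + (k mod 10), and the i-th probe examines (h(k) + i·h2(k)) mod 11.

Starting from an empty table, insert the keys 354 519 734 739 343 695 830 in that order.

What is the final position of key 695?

Insert 354: h=2, slot 2 empty → index 2.
Insert 519: h=2, h2=10, slot 2 occupied → index 1.
Insert 734: h=8, slot 8 empty → index 8.
Insert 739: h=2, h2=10, slots 2,1 occupied → index 0.
Insert 343: h=2, h2=4, slot 2 occupied → index 6.
Insert 695: h=2, h2=6, slots 2,8 occupied → index 3.
Insert 830: h=5, slot 5 empty → index 5.
Table: [739, 519, 354, 695, -, 830, 343, -, 734, -, -]

3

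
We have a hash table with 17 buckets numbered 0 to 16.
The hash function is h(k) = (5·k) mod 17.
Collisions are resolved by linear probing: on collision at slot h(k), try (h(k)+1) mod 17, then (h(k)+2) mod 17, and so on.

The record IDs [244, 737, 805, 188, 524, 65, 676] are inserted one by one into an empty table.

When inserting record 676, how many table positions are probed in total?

Insert 244: h=13, slot 13 empty -> index 13.
Insert 737: h=13, slot 13 occupied -> index 14.
Insert 805: h=13, slots 13,14 occupied -> index 15.
Insert 188: h=5, slot 5 empty -> index 5.
Insert 524: h=2, slot 2 empty -> index 2.
Insert 65: h=2, slot 2 occupied -> index 3.
Insert 676: h=14, slots 14,15 occupied -> index 16.
Table: [., ., 524, 65, ., 188, ., ., ., ., ., ., ., 244, 737, 805, 676]

3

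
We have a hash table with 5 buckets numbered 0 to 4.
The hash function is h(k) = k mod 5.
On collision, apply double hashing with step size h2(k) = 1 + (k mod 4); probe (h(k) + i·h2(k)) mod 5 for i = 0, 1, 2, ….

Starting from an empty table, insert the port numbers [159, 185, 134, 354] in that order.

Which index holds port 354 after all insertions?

3

Insert 159: h=4, slot 4 empty => index 4.
Insert 185: h=0, slot 0 empty => index 0.
Insert 134: h=4, h2=3, slot 4 occupied => index 2.
Insert 354: h=4, h2=3, slots 4,2,0 occupied => index 3.
Table: [185, ∅, 134, 354, 159]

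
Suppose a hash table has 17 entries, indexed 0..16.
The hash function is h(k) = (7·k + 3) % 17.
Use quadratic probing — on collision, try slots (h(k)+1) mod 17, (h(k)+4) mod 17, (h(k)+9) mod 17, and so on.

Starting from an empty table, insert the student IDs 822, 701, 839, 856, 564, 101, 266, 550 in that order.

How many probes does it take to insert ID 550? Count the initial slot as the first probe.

Insert 822: h=11, slot 11 empty => index 11.
Insert 701: h=14, slot 14 empty => index 14.
Insert 839: h=11, slot 11 occupied => index 12.
Insert 856: h=11, slots 11,12 occupied => index 15.
Insert 564: h=7, slot 7 empty => index 7.
Insert 101: h=13, slot 13 empty => index 13.
Insert 266: h=12, slots 12,13 occupied => index 16.
Insert 550: h=11, slots 11,12,15 occupied => index 3.
Table: [_, _, _, 550, _, _, _, 564, _, _, _, 822, 839, 101, 701, 856, 266]

4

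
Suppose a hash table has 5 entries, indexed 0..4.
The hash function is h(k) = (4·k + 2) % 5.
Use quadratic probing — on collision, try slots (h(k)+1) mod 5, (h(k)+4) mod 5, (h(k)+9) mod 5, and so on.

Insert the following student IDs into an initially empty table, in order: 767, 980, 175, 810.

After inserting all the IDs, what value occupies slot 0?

767 hashes to 0; slot 0 is free -> place at 0.
980 hashes to 2; slot 2 is free -> place at 2.
175 hashes to 2; 2 taken -> place at 3.
810 hashes to 2; 2,3 taken -> place at 1.
Table: [767, 810, 980, 175, -]

767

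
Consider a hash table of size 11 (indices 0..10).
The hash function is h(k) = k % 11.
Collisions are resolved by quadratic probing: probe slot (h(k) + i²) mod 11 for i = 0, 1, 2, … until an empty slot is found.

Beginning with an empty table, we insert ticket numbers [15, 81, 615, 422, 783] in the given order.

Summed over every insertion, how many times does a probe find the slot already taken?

15 hashes to 4; slot 4 is free → place at 4.
81 hashes to 4; 4 taken → place at 5.
615 hashes to 10; slot 10 is free → place at 10.
422 hashes to 4; 4,5 taken → place at 8.
783 hashes to 2; slot 2 is free → place at 2.
Table: [., ., 783, ., 15, 81, ., ., 422, ., 615]

3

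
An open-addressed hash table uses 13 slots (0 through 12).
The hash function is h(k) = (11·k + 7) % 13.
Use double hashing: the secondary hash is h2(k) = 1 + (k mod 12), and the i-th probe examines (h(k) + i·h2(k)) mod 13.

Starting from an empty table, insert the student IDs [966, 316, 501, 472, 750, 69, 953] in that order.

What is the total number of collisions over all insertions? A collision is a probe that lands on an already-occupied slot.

7

Insert 966: h=12, slot 12 empty => index 12.
Insert 316: h=12, h2=5, slot 12 occupied => index 4.
Insert 501: h=6, slot 6 empty => index 6.
Insert 472: h=12, h2=5, slots 12,4 occupied => index 9.
Insert 750: h=2, slot 2 empty => index 2.
Insert 69: h=12, h2=10, slots 12,9,6 occupied => index 3.
Insert 953: h=12, h2=6, slot 12 occupied => index 5.
Table: [∅, ∅, 750, 69, 316, 953, 501, ∅, ∅, 472, ∅, ∅, 966]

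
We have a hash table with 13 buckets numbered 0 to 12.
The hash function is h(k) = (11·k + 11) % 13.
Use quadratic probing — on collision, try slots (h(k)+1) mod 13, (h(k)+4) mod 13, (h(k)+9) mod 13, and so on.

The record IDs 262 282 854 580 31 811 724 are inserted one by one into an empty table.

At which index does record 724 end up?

Insert 262: h=7, slot 7 empty -> index 7.
Insert 282: h=6, slot 6 empty -> index 6.
Insert 854: h=6, slots 6,7 occupied -> index 10.
Insert 580: h=8, slot 8 empty -> index 8.
Insert 31: h=1, slot 1 empty -> index 1.
Insert 811: h=1, slot 1 occupied -> index 2.
Insert 724: h=6, slots 6,7,10,2 occupied -> index 9.
Table: [—, 31, 811, —, —, —, 282, 262, 580, 724, 854, —, —]

9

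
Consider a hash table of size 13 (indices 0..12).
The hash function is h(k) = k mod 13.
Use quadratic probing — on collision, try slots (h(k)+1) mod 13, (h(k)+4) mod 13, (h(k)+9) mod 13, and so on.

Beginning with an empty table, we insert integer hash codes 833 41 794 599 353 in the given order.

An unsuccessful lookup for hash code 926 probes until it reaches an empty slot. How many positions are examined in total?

Insert 833: h=1, slot 1 empty -> index 1.
Insert 41: h=2, slot 2 empty -> index 2.
Insert 794: h=1, slots 1,2 occupied -> index 5.
Insert 599: h=1, slots 1,2,5 occupied -> index 10.
Insert 353: h=2, slot 2 occupied -> index 3.
Table: [∅, 833, 41, 353, ∅, 794, ∅, ∅, ∅, ∅, 599, ∅, ∅]
Lookup 926: h=3, probe 3,4 → slot 4 empty, not found.

2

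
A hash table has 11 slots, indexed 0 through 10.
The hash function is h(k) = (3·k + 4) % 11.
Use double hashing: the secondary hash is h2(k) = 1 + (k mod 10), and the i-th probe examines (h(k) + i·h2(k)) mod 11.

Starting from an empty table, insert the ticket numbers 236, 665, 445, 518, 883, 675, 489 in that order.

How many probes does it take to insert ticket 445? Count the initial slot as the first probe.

236: h=8 -> slot 8
665: h=8, h2=6, probe 8,3 -> slot 3
445: h=8, h2=6, probe 8,3,9 -> slot 9
518: h=7 -> slot 7
883: h=2 -> slot 2
675: h=5 -> slot 5
489: h=8, h2=10, probe 8,7,6 -> slot 6
Table: [_, _, 883, 665, _, 675, 489, 518, 236, 445, _]

3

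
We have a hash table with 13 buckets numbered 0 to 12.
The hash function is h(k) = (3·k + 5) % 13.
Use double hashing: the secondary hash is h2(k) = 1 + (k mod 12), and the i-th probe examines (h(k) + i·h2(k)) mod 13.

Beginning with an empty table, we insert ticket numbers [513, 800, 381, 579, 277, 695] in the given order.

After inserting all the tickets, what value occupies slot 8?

579

513: h=10 -> slot 10
800: h=0 -> slot 0
381: h=4 -> slot 4
579: h=0, h2=4, probe 0,4,8 -> slot 8
277: h=4, h2=2, probe 4,6 -> slot 6
695: h=10, h2=12, probe 10,9 -> slot 9
Table: [800, -, -, -, 381, -, 277, -, 579, 695, 513, -, -]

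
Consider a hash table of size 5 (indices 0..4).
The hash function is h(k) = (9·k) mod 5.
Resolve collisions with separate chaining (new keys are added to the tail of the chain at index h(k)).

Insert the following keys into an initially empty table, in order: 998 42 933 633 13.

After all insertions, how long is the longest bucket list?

Insert 998: h=2, bucket 2 empty → new chain.
Insert 42: h=3, bucket 3 empty → new chain.
Insert 933: h=2, bucket 2 nonempty → append to chain.
Insert 633: h=2, bucket 2 nonempty → append to chain.
Insert 13: h=2, bucket 2 nonempty → append to chain.
Final buckets:
0: _
1: _
2: 998 -> 933 -> 633 -> 13
3: 42
4: _

4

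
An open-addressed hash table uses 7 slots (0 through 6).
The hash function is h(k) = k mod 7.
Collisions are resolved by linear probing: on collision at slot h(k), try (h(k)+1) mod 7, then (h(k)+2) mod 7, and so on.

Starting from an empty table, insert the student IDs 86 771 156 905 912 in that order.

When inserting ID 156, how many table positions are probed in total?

2

86 hashes to 2; slot 2 is free → place at 2.
771 hashes to 1; slot 1 is free → place at 1.
156 hashes to 2; 2 taken → place at 3.
905 hashes to 2; 2,3 taken → place at 4.
912 hashes to 2; 2,3,4 taken → place at 5.
Table: [., 771, 86, 156, 905, 912, .]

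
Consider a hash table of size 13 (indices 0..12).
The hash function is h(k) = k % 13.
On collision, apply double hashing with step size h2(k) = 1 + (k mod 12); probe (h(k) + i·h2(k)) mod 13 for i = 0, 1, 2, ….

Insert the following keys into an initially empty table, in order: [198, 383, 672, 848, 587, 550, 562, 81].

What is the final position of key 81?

0

Insert 198: h=3, slot 3 empty => index 3.
Insert 383: h=6, slot 6 empty => index 6.
Insert 672: h=9, slot 9 empty => index 9.
Insert 848: h=3, h2=9, slot 3 occupied => index 12.
Insert 587: h=2, slot 2 empty => index 2.
Insert 550: h=4, slot 4 empty => index 4.
Insert 562: h=3, h2=11, slot 3 occupied => index 1.
Insert 81: h=3, h2=10, slot 3 occupied => index 0.
Table: [81, 562, 587, 198, 550, ∅, 383, ∅, ∅, 672, ∅, ∅, 848]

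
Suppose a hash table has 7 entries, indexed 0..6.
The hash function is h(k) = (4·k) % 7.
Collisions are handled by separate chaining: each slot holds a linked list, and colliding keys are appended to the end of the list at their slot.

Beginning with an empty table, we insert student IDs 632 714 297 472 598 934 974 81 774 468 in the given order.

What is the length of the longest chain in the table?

Insert 632: h=1, bucket 1 empty -> new chain.
Insert 714: h=0, bucket 0 empty -> new chain.
Insert 297: h=5, bucket 5 empty -> new chain.
Insert 472: h=5, bucket 5 nonempty -> append to chain.
Insert 598: h=5, bucket 5 nonempty -> append to chain.
Insert 934: h=5, bucket 5 nonempty -> append to chain.
Insert 974: h=4, bucket 4 empty -> new chain.
Insert 81: h=2, bucket 2 empty -> new chain.
Insert 774: h=2, bucket 2 nonempty -> append to chain.
Insert 468: h=3, bucket 3 empty -> new chain.
Final buckets:
0: 714
1: 632
2: 81 -> 774
3: 468
4: 974
5: 297 -> 472 -> 598 -> 934
6: ∅

4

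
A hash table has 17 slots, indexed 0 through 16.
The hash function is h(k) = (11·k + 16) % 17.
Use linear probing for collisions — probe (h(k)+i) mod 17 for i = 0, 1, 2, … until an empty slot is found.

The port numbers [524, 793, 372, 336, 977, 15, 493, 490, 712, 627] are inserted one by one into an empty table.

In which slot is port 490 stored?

3

524 hashes to 0; slot 0 is free => place at 0.
793 hashes to 1; slot 1 is free => place at 1.
372 hashes to 11; slot 11 is free => place at 11.
336 hashes to 6; slot 6 is free => place at 6.
977 hashes to 2; slot 2 is free => place at 2.
15 hashes to 11; 11 taken => place at 12.
493 hashes to 16; slot 16 is free => place at 16.
490 hashes to 0; 0,1,2 taken => place at 3.
712 hashes to 11; 11,12 taken => place at 13.
627 hashes to 11; 11,12,13 taken => place at 14.
Table: [524, 793, 977, 490, -, -, 336, -, -, -, -, 372, 15, 712, 627, -, 493]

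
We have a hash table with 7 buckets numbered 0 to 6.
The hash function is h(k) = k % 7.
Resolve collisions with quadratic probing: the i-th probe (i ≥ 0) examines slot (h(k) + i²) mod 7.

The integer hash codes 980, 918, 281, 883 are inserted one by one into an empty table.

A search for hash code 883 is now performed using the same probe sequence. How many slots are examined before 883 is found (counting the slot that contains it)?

Insert 980: h=0, slot 0 empty -> index 0.
Insert 918: h=1, slot 1 empty -> index 1.
Insert 281: h=1, slot 1 occupied -> index 2.
Insert 883: h=1, slots 1,2 occupied -> index 5.
Table: [980, 918, 281, ∅, ∅, 883, ∅]
Lookup 883: h=1, probe 1,2,5 → found at 5.

3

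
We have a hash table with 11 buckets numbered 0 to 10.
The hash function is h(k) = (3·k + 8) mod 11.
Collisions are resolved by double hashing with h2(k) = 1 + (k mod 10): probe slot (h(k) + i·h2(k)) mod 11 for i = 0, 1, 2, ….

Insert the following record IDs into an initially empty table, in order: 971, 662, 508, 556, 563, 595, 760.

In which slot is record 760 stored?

2

971 hashes to 6; slot 6 is free => place at 6.
662 hashes to 3; slot 3 is free => place at 3.
508 hashes to 3, h2=9; 3 taken => place at 1.
556 hashes to 4; slot 4 is free => place at 4.
563 hashes to 3, h2=4; 3 taken => place at 7.
595 hashes to 0; slot 0 is free => place at 0.
760 hashes to 0, h2=1; 0,1 taken => place at 2.
Table: [595, 508, 760, 662, 556, _, 971, 563, _, _, _]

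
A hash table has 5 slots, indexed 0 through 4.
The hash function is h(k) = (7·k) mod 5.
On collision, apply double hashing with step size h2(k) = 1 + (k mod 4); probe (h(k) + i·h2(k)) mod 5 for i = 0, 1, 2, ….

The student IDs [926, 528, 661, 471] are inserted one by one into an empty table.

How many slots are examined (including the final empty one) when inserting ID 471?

3

926: h=2 → slot 2
528: h=1 → slot 1
661: h=2, h2=2, probe 2,4 → slot 4
471: h=2, h2=4, probe 2,1,0 → slot 0
Table: [471, 528, 926, -, 661]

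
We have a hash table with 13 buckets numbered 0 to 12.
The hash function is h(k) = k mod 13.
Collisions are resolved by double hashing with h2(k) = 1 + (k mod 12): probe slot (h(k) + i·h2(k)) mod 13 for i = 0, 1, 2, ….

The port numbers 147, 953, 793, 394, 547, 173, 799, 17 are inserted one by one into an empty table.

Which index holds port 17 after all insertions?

147 hashes to 4; slot 4 is free => place at 4.
953 hashes to 4, h2=6; 4 taken => place at 10.
793 hashes to 0; slot 0 is free => place at 0.
394 hashes to 4, h2=11; 4 taken => place at 2.
547 hashes to 1; slot 1 is free => place at 1.
173 hashes to 4, h2=6; 4,10 taken => place at 3.
799 hashes to 6; slot 6 is free => place at 6.
17 hashes to 4, h2=6; 4,10,3 taken => place at 9.
Table: [793, 547, 394, 173, 147, ., 799, ., ., 17, 953, ., .]

9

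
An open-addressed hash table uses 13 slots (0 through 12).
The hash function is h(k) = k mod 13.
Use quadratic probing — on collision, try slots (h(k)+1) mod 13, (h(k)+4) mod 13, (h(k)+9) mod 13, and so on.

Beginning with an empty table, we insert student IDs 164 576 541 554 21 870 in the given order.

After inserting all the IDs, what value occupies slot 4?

164 hashes to 8; slot 8 is free -> place at 8.
576 hashes to 4; slot 4 is free -> place at 4.
541 hashes to 8; 8 taken -> place at 9.
554 hashes to 8; 8,9 taken -> place at 12.
21 hashes to 8; 8,9,12,4 taken -> place at 11.
870 hashes to 12; 12 taken -> place at 0.
Table: [870, —, —, —, 576, —, —, —, 164, 541, —, 21, 554]

576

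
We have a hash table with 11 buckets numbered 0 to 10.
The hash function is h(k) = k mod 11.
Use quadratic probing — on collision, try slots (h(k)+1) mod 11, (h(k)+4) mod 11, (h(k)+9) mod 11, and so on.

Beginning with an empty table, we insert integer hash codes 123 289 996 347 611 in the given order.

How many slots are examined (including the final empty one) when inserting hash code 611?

123: h=2 -> slot 2
289: h=3 -> slot 3
996: h=6 -> slot 6
347: h=6, probe 6,7 -> slot 7
611: h=6, probe 6,7,10 -> slot 10
Table: [∅, ∅, 123, 289, ∅, ∅, 996, 347, ∅, ∅, 611]

3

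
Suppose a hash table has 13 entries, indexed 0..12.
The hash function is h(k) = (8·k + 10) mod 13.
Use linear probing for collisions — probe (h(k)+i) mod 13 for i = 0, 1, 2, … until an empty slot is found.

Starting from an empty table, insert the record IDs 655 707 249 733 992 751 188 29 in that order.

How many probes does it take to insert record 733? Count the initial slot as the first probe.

Insert 655: h=11, slot 11 empty => index 11.
Insert 707: h=11, slot 11 occupied => index 12.
Insert 249: h=0, slot 0 empty => index 0.
Insert 733: h=11, slots 11,12,0 occupied => index 1.
Insert 992: h=3, slot 3 empty => index 3.
Insert 751: h=12, slots 12,0,1 occupied => index 2.
Insert 188: h=6, slot 6 empty => index 6.
Insert 29: h=8, slot 8 empty => index 8.
Table: [249, 733, 751, 992, ., ., 188, ., 29, ., ., 655, 707]

4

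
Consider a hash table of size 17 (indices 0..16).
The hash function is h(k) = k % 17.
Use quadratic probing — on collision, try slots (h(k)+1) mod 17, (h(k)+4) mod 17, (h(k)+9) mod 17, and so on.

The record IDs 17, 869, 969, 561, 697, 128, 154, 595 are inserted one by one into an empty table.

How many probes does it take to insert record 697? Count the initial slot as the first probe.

4

17: h=0 → slot 0
869: h=2 → slot 2
969: h=0, probe 0,1 → slot 1
561: h=0, probe 0,1,4 → slot 4
697: h=0, probe 0,1,4,9 → slot 9
128: h=9, probe 9,10 → slot 10
154: h=1, probe 1,2,5 → slot 5
595: h=0, probe 0,1,4,9,16 → slot 16
Table: [17, 969, 869, —, 561, 154, —, —, —, 697, 128, —, —, —, —, —, 595]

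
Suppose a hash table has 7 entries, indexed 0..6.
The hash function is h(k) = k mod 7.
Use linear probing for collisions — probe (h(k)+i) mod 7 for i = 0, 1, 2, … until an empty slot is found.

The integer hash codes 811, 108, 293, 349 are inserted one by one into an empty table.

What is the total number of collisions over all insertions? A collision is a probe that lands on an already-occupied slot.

811 hashes to 6; slot 6 is free => place at 6.
108 hashes to 3; slot 3 is free => place at 3.
293 hashes to 6; 6 taken => place at 0.
349 hashes to 6; 6,0 taken => place at 1.
Table: [293, 349, ., 108, ., ., 811]

3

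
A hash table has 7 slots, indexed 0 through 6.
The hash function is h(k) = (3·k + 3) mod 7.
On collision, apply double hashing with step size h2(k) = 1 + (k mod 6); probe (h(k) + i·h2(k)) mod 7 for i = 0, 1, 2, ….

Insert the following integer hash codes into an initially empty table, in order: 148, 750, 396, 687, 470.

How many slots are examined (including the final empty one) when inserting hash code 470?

2

148: h=6 -> slot 6
750: h=6, h2=1, probe 6,0 -> slot 0
396: h=1 -> slot 1
687: h=6, h2=4, probe 6,3 -> slot 3
470: h=6, h2=3, probe 6,2 -> slot 2
Table: [750, 396, 470, 687, —, —, 148]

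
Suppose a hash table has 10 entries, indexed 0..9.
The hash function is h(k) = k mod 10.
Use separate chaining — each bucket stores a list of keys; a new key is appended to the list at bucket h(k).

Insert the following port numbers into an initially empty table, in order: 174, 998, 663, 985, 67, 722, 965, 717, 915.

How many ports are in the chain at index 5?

3

Insert 174: h=4, bucket 4 empty -> new chain.
Insert 998: h=8, bucket 8 empty -> new chain.
Insert 663: h=3, bucket 3 empty -> new chain.
Insert 985: h=5, bucket 5 empty -> new chain.
Insert 67: h=7, bucket 7 empty -> new chain.
Insert 722: h=2, bucket 2 empty -> new chain.
Insert 965: h=5, bucket 5 nonempty -> append to chain.
Insert 717: h=7, bucket 7 nonempty -> append to chain.
Insert 915: h=5, bucket 5 nonempty -> append to chain.
Final buckets:
0: -
1: -
2: 722
3: 663
4: 174
5: 985 -> 965 -> 915
6: -
7: 67 -> 717
8: 998
9: -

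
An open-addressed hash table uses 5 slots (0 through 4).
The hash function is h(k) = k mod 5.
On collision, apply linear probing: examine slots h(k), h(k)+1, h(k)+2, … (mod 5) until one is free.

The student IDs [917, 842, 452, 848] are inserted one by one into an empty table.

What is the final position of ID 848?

917: h=2 -> slot 2
842: h=2, probe 2,3 -> slot 3
452: h=2, probe 2,3,4 -> slot 4
848: h=3, probe 3,4,0 -> slot 0
Table: [848, ∅, 917, 842, 452]

0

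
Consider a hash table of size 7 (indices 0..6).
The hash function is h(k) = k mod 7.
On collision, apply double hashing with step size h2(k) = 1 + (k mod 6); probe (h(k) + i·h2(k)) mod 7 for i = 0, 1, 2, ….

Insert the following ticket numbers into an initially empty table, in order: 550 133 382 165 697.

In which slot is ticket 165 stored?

1

550 hashes to 4; slot 4 is free → place at 4.
133 hashes to 0; slot 0 is free → place at 0.
382 hashes to 4, h2=5; 4 taken → place at 2.
165 hashes to 4, h2=4; 4 taken → place at 1.
697 hashes to 4, h2=2; 4 taken → place at 6.
Table: [133, 165, 382, -, 550, -, 697]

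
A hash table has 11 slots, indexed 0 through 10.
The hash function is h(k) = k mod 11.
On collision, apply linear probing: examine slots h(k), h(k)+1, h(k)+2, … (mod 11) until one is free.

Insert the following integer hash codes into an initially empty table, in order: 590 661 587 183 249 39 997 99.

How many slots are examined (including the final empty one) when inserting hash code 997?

4

590: h=7 => slot 7
661: h=1 => slot 1
587: h=4 => slot 4
183: h=7, probe 7,8 => slot 8
249: h=7, probe 7,8,9 => slot 9
39: h=6 => slot 6
997: h=7, probe 7,8,9,10 => slot 10
99: h=0 => slot 0
Table: [99, 661, _, _, 587, _, 39, 590, 183, 249, 997]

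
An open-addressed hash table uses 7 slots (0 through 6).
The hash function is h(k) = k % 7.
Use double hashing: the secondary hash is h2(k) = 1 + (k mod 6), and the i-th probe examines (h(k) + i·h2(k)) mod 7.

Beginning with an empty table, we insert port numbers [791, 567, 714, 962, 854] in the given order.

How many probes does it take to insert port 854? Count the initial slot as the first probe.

Insert 791: h=0, slot 0 empty → index 0.
Insert 567: h=0, h2=4, slot 0 occupied → index 4.
Insert 714: h=0, h2=1, slot 0 occupied → index 1.
Insert 962: h=3, slot 3 empty → index 3.
Insert 854: h=0, h2=3, slots 0,3 occupied → index 6.
Table: [791, 714, -, 962, 567, -, 854]

3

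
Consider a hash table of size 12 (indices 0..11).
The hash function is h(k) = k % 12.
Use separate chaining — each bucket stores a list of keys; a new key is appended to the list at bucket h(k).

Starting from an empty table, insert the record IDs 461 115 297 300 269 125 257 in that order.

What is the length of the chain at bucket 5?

Insert 461: h=5, bucket 5 empty → new chain.
Insert 115: h=7, bucket 7 empty → new chain.
Insert 297: h=9, bucket 9 empty → new chain.
Insert 300: h=0, bucket 0 empty → new chain.
Insert 269: h=5, bucket 5 nonempty → append to chain.
Insert 125: h=5, bucket 5 nonempty → append to chain.
Insert 257: h=5, bucket 5 nonempty → append to chain.
Final buckets:
0: 300
1: ∅
2: ∅
3: ∅
4: ∅
5: 461 -> 269 -> 125 -> 257
6: ∅
7: 115
8: ∅
9: 297
10: ∅
11: ∅

4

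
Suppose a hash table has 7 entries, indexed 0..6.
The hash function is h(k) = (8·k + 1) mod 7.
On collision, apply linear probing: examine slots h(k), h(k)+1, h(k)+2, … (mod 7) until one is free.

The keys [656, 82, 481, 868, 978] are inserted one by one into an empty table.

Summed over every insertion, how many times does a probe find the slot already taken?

8

656 hashes to 6; slot 6 is free => place at 6.
82 hashes to 6; 6 taken => place at 0.
481 hashes to 6; 6,0 taken => place at 1.
868 hashes to 1; 1 taken => place at 2.
978 hashes to 6; 6,0,1,2 taken => place at 3.
Table: [82, 481, 868, 978, ., ., 656]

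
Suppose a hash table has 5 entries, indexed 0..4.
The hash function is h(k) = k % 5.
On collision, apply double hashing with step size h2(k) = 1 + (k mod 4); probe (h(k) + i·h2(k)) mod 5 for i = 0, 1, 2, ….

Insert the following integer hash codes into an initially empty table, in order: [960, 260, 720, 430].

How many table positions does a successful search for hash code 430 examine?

960 hashes to 0; slot 0 is free → place at 0.
260 hashes to 0, h2=1; 0 taken → place at 1.
720 hashes to 0, h2=1; 0,1 taken → place at 2.
430 hashes to 0, h2=3; 0 taken → place at 3.
Table: [960, 260, 720, 430, _]
Lookup 430: h=0, h2=3, probe 0,3 → found at 3.

2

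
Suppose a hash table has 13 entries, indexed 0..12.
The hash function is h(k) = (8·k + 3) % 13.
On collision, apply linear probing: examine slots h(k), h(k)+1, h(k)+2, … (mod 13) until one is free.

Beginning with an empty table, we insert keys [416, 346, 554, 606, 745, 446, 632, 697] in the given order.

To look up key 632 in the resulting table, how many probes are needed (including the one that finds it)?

416 hashes to 3; slot 3 is free => place at 3.
346 hashes to 2; slot 2 is free => place at 2.
554 hashes to 2; 2,3 taken => place at 4.
606 hashes to 2; 2,3,4 taken => place at 5.
745 hashes to 9; slot 9 is free => place at 9.
446 hashes to 9; 9 taken => place at 10.
632 hashes to 2; 2,3,4,5 taken => place at 6.
697 hashes to 2; 2,3,4,5,6 taken => place at 7.
Table: [∅, ∅, 346, 416, 554, 606, 632, 697, ∅, 745, 446, ∅, ∅]
Lookup 632: h=2, probe 2,3,4,5,6 → found at 6.

5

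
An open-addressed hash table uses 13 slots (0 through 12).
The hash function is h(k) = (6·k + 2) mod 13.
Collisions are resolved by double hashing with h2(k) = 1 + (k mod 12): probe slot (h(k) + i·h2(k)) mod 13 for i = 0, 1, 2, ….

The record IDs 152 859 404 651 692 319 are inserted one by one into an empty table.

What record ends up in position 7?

692

152: h=4 → slot 4
859: h=8 → slot 8
404: h=8, h2=9, probe 8,4,0 → slot 0
651: h=8, h2=4, probe 8,12 → slot 12
692: h=7 → slot 7
319: h=5 → slot 5
Table: [404, ., ., ., 152, 319, ., 692, 859, ., ., ., 651]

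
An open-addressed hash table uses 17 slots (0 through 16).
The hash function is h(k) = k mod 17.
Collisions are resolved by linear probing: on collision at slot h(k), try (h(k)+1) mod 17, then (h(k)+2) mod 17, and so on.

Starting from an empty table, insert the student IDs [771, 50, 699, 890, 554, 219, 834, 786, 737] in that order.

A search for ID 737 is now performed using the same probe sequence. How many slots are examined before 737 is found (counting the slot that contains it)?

771: h=6 -> slot 6
50: h=16 -> slot 16
699: h=2 -> slot 2
890: h=6, probe 6,7 -> slot 7
554: h=10 -> slot 10
219: h=15 -> slot 15
834: h=1 -> slot 1
786: h=4 -> slot 4
737: h=6, probe 6,7,8 -> slot 8
Table: [—, 834, 699, —, 786, —, 771, 890, 737, —, 554, —, —, —, —, 219, 50]
Lookup 737: h=6, probe 6,7,8 → found at 8.

3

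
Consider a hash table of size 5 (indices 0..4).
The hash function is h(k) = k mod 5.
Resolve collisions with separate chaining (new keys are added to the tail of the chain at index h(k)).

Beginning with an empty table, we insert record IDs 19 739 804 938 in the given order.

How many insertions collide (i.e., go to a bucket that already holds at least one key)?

Insert 19: h=4, bucket 4 empty -> new chain.
Insert 739: h=4, bucket 4 nonempty -> append to chain.
Insert 804: h=4, bucket 4 nonempty -> append to chain.
Insert 938: h=3, bucket 3 empty -> new chain.
Final buckets:
0: _
1: _
2: _
3: 938
4: 19 -> 739 -> 804

2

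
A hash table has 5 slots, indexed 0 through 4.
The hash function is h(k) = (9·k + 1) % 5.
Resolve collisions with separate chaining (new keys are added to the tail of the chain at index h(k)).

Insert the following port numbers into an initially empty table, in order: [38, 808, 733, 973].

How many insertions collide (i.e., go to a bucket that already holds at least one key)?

Insert 38: h=3, bucket 3 empty → new chain.
Insert 808: h=3, bucket 3 nonempty → append to chain.
Insert 733: h=3, bucket 3 nonempty → append to chain.
Insert 973: h=3, bucket 3 nonempty → append to chain.
Final buckets:
0: _
1: _
2: _
3: 38 -> 808 -> 733 -> 973
4: _

3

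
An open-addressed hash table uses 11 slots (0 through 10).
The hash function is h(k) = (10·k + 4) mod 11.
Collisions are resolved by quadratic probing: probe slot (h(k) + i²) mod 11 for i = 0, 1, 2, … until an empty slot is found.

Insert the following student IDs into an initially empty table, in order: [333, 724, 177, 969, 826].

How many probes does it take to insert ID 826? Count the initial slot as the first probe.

3

Insert 333: h=1, slot 1 empty -> index 1.
Insert 724: h=6, slot 6 empty -> index 6.
Insert 177: h=3, slot 3 empty -> index 3.
Insert 969: h=3, slot 3 occupied -> index 4.
Insert 826: h=3, slots 3,4 occupied -> index 7.
Table: [_, 333, _, 177, 969, _, 724, 826, _, _, _]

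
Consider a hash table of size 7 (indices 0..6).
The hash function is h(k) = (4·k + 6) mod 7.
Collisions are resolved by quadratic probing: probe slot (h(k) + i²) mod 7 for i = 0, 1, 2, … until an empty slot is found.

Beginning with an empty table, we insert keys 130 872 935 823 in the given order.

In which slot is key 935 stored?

5

Insert 130: h=1, slot 1 empty → index 1.
Insert 872: h=1, slot 1 occupied → index 2.
Insert 935: h=1, slots 1,2 occupied → index 5.
Insert 823: h=1, slots 1,2,5 occupied → index 3.
Table: [—, 130, 872, 823, —, 935, —]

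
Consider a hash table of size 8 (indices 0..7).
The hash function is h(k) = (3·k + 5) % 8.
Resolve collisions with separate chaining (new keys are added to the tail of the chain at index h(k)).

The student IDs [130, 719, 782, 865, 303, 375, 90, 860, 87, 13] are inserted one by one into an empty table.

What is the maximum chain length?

Insert 130: h=3, bucket 3 empty → new chain.
Insert 719: h=2, bucket 2 empty → new chain.
Insert 782: h=7, bucket 7 empty → new chain.
Insert 865: h=0, bucket 0 empty → new chain.
Insert 303: h=2, bucket 2 nonempty → append to chain.
Insert 375: h=2, bucket 2 nonempty → append to chain.
Insert 90: h=3, bucket 3 nonempty → append to chain.
Insert 860: h=1, bucket 1 empty → new chain.
Insert 87: h=2, bucket 2 nonempty → append to chain.
Insert 13: h=4, bucket 4 empty → new chain.
Final buckets:
0: 865
1: 860
2: 719 -> 303 -> 375 -> 87
3: 130 -> 90
4: 13
5: .
6: .
7: 782

4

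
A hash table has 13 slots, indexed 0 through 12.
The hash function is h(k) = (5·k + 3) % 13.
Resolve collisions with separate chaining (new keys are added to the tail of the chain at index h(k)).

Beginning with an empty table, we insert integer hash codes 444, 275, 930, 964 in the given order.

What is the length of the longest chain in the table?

Insert 444: h=0, bucket 0 empty -> new chain.
Insert 275: h=0, bucket 0 nonempty -> append to chain.
Insert 930: h=12, bucket 12 empty -> new chain.
Insert 964: h=0, bucket 0 nonempty -> append to chain.
Final buckets:
0: 444 -> 275 -> 964
1: -
2: -
3: -
4: -
5: -
6: -
7: -
8: -
9: -
10: -
11: -
12: 930

3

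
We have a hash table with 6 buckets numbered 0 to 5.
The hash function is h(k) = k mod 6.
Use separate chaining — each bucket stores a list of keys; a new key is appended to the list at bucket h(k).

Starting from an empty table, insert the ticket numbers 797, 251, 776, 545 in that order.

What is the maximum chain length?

3

Insert 797: h=5, bucket 5 empty → new chain.
Insert 251: h=5, bucket 5 nonempty → append to chain.
Insert 776: h=2, bucket 2 empty → new chain.
Insert 545: h=5, bucket 5 nonempty → append to chain.
Final buckets:
0: -
1: -
2: 776
3: -
4: -
5: 797 -> 251 -> 545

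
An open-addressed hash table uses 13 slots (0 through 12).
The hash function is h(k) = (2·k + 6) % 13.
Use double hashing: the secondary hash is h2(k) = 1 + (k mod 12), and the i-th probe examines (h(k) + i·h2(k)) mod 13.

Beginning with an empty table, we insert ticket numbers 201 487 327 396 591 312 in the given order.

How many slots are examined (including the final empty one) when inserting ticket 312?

Insert 201: h=5, slot 5 empty => index 5.
Insert 487: h=5, h2=8, slot 5 occupied => index 0.
Insert 327: h=10, slot 10 empty => index 10.
Insert 396: h=5, h2=1, slot 5 occupied => index 6.
Insert 591: h=5, h2=4, slot 5 occupied => index 9.
Insert 312: h=6, h2=1, slot 6 occupied => index 7.
Table: [487, —, —, —, —, 201, 396, 312, —, 591, 327, —, —]

2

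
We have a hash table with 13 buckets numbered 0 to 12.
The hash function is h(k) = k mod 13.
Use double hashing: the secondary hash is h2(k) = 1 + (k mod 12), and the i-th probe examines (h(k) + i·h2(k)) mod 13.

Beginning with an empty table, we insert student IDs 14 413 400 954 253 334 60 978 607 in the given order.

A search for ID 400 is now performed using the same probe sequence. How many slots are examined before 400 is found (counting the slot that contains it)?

14: h=1 -> slot 1
413: h=10 -> slot 10
400: h=10, h2=5, probe 10,2 -> slot 2
954: h=5 -> slot 5
253: h=6 -> slot 6
334: h=9 -> slot 9
60: h=8 -> slot 8
978: h=3 -> slot 3
607: h=9, h2=8, probe 9,4 -> slot 4
Table: [∅, 14, 400, 978, 607, 954, 253, ∅, 60, 334, 413, ∅, ∅]
Lookup 400: h=10, h2=5, probe 10,2 → found at 2.

2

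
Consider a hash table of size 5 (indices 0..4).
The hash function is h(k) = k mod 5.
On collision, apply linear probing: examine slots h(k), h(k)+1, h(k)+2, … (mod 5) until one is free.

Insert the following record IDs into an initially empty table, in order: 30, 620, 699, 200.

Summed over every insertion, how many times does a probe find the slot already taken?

3

30 hashes to 0; slot 0 is free → place at 0.
620 hashes to 0; 0 taken → place at 1.
699 hashes to 4; slot 4 is free → place at 4.
200 hashes to 0; 0,1 taken → place at 2.
Table: [30, 620, 200, _, 699]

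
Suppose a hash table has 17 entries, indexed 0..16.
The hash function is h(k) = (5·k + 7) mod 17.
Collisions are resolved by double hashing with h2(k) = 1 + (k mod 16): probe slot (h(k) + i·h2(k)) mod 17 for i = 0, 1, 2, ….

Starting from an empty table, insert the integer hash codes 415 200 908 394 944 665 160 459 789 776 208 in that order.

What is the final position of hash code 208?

415: h=8 → slot 8
200: h=4 → slot 4
908: h=8, h2=13, probe 8,4,0 → slot 0
394: h=5 → slot 5
944: h=1 → slot 1
665: h=0, h2=10, probe 0,10 → slot 10
160: h=8, h2=1, probe 8,9 → slot 9
459: h=7 → slot 7
789: h=8, h2=6, probe 8,14 → slot 14
776: h=11 → slot 11
208: h=10, h2=1, probe 10,11,12 → slot 12
Table: [908, 944, -, -, 200, 394, -, 459, 415, 160, 665, 776, 208, -, 789, -, -]

12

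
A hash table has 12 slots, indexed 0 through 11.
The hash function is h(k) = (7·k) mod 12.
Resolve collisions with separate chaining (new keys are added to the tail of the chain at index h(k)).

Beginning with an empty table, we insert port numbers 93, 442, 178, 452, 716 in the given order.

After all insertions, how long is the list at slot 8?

2

93 → bucket 3
442 → bucket 10
178 → bucket 10 (collision)
452 → bucket 8
716 → bucket 8 (collision)
Final buckets:
0: _
1: _
2: _
3: 93
4: _
5: _
6: _
7: _
8: 452 -> 716
9: _
10: 442 -> 178
11: _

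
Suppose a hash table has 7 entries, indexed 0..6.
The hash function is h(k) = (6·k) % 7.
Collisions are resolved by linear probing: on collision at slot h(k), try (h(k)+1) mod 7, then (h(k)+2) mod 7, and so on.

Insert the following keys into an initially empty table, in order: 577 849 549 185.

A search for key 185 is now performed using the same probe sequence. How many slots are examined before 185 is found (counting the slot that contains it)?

4

577 hashes to 4; slot 4 is free => place at 4.
849 hashes to 5; slot 5 is free => place at 5.
549 hashes to 4; 4,5 taken => place at 6.
185 hashes to 4; 4,5,6 taken => place at 0.
Table: [185, ∅, ∅, ∅, 577, 849, 549]
Lookup 185: h=4, probe 4,5,6,0 → found at 0.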